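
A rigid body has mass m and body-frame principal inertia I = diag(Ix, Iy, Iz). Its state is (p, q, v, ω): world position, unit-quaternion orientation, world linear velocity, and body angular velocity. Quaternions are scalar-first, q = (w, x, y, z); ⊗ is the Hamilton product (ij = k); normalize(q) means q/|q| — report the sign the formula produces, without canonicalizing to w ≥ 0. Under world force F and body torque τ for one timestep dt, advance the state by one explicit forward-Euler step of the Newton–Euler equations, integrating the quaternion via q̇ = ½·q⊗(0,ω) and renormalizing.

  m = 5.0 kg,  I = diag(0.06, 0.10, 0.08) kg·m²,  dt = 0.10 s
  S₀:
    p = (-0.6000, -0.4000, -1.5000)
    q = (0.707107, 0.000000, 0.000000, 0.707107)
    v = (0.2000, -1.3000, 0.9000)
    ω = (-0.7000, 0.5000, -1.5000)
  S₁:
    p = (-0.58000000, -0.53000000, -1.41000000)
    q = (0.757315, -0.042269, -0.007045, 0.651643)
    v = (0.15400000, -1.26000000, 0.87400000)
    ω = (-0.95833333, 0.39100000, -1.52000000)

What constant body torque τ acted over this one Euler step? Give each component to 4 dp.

Δω = ω₁−ω₀ = (-0.25833333, -0.10900000, -0.02000000)
precession coupling = (0.0150, -0.0210, -0.0140)
I·α + gyro = (-0.1400, -0.1300, -0.0300)

τ = (-0.1400, -0.1300, -0.0300)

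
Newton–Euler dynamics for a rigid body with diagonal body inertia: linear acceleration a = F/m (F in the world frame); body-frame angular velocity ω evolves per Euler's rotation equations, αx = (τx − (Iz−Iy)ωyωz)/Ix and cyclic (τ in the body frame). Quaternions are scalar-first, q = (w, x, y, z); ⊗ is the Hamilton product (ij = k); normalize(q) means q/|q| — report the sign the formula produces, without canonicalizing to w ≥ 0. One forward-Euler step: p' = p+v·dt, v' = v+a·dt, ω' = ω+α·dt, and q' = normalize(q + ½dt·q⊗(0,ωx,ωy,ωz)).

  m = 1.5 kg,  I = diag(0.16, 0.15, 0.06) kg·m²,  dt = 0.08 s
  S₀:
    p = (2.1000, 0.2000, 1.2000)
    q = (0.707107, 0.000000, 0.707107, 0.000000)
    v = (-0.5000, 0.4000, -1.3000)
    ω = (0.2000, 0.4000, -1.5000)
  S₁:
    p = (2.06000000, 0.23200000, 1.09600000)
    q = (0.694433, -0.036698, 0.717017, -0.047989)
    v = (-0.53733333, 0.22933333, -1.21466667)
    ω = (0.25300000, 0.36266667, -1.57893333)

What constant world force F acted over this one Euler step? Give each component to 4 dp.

velocity change Δv = (-0.03733333, -0.17066667, 0.08533333)
applied force F = (-0.7000, -3.2000, 1.6000)

F = (-0.7000, -3.2000, 1.6000)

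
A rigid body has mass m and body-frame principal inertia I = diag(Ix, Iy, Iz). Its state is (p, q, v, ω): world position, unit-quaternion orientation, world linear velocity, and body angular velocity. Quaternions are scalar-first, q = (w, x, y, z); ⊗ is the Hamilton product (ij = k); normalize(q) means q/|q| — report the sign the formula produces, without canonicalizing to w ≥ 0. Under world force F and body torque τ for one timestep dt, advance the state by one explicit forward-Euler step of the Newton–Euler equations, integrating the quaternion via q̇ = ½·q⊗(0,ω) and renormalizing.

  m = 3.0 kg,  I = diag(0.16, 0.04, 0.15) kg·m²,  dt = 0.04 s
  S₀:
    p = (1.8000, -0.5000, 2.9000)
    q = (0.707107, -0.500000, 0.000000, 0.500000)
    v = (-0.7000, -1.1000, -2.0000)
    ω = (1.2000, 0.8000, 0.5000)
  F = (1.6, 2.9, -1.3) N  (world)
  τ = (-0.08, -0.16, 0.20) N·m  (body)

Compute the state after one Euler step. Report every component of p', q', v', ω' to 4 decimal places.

p + v·dt = (1.7720, -0.5440, 2.8200)
v' = v + a·dt = (-0.6787, -1.0613, -2.0173)
(τ − ω×Iω)/I = (-0.7750, -4.1500, 2.1013)
new body rate ω' = (1.1690, 0.6340, 0.5841)
2q̇ = q⊗(0,ω) = (0.3500000, 0.4485284, 1.4156856, -0.0464465)
q + ½dt·q⊗(0,ω), renormalized = (0.7138, -0.4908, 0.0283, 0.4988)

p' = (1.7720, -0.5440, 2.8200)
q' = (0.7138, -0.4908, 0.0283, 0.4988)
v' = (-0.6787, -1.0613, -2.0173)
ω' = (1.1690, 0.6340, 0.5841)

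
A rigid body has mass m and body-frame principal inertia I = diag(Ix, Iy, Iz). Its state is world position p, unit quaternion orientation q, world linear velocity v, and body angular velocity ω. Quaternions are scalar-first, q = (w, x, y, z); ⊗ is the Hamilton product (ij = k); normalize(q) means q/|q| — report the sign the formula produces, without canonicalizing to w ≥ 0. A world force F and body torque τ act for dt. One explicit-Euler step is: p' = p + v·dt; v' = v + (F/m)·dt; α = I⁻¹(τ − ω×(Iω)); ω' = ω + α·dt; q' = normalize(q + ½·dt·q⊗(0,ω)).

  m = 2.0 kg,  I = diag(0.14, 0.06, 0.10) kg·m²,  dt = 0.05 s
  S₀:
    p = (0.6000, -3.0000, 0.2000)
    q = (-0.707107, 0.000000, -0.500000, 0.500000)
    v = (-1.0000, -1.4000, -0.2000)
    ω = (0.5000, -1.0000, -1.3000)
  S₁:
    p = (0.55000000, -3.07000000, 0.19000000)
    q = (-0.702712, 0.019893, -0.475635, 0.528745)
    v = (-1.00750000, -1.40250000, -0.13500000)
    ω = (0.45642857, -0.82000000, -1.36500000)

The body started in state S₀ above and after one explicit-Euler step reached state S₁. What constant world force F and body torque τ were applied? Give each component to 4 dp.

F = (-0.3000, -0.1000, 2.6000)
τ = (-0.0700, 0.1900, -0.0900)

Δω = ω₁−ω₀ = (-0.04357143, 0.18000000, -0.06500000)
precession coupling = (0.0520, -0.0260, 0.0400)
I·α + gyro = (-0.0700, 0.1900, -0.0900)
velocity change Δv = (-0.00750000, -0.00250000, 0.06500000)
F = m·Δv/dt = (-0.3000, -0.1000, 2.6000)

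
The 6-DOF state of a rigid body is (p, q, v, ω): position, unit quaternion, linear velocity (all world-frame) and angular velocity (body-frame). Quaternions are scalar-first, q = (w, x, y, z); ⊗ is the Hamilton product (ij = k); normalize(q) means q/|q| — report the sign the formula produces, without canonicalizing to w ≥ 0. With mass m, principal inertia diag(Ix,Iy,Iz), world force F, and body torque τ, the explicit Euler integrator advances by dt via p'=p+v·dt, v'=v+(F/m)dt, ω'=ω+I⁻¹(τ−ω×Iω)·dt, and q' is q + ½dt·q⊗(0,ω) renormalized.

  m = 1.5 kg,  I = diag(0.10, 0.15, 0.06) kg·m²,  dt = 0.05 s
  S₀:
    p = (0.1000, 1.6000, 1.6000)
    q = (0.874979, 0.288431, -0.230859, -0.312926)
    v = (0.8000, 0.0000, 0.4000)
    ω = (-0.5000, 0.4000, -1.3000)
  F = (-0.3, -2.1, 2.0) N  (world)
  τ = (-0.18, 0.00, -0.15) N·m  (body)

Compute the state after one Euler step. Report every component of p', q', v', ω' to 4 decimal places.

ω×(Iω) gyroscopic = (0.0468, 0.0260, -0.0100)
angular accel α = (-2.2680, -0.1733, -2.3333)
new body rate ω' = (-0.6134, 0.3913, -1.4167)
q⊗(0,ω) = (-0.1702447, -0.0122024, 0.8814149, -1.1375298)
q + ½dt·q⊗(0,ω), renormalized = (0.8702, 0.2879, -0.2087, -0.3411)
linear accel F/m = (-0.2000, -1.4000, 1.3333)
p + v·dt = (0.1400, 1.6000, 1.6200)
v' = v + a·dt = (0.7900, -0.0700, 0.4667)

p' = (0.1400, 1.6000, 1.6200)
q' = (0.8702, 0.2879, -0.2087, -0.3411)
v' = (0.7900, -0.0700, 0.4667)
ω' = (-0.6134, 0.3913, -1.4167)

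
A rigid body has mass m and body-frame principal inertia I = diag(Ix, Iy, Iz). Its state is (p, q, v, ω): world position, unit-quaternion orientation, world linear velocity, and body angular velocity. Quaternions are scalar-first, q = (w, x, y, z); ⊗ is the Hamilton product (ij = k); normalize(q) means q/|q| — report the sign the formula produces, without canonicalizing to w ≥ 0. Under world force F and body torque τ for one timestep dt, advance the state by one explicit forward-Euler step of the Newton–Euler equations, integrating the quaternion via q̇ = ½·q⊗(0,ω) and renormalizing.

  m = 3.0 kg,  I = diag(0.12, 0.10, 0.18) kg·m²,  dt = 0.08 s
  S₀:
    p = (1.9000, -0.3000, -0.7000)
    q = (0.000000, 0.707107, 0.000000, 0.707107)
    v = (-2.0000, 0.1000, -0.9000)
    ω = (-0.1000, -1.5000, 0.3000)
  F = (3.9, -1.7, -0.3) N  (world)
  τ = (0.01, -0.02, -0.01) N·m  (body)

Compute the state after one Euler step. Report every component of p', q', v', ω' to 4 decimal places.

ω×(Iω) gyroscopic = (-0.0360, 0.0018, -0.0030)
α = I⁻¹(τ − ω×Iω) = (0.3833, -0.2180, -0.0389)
new body rate ω' = (-0.0693, -1.5174, 0.2969)
q⊗(0,ω) = (-0.1414214, 1.0606605, -0.2828428, -1.0606605)
updated quaternion q' = (-0.0056, 0.7481, -0.0113, 0.6634)
p + v·dt = (1.7400, -0.2920, -0.7720)
v + (F/m)dt = (-1.8960, 0.0547, -0.9080)

p' = (1.7400, -0.2920, -0.7720)
q' = (-0.0056, 0.7481, -0.0113, 0.6634)
v' = (-1.8960, 0.0547, -0.9080)
ω' = (-0.0693, -1.5174, 0.2969)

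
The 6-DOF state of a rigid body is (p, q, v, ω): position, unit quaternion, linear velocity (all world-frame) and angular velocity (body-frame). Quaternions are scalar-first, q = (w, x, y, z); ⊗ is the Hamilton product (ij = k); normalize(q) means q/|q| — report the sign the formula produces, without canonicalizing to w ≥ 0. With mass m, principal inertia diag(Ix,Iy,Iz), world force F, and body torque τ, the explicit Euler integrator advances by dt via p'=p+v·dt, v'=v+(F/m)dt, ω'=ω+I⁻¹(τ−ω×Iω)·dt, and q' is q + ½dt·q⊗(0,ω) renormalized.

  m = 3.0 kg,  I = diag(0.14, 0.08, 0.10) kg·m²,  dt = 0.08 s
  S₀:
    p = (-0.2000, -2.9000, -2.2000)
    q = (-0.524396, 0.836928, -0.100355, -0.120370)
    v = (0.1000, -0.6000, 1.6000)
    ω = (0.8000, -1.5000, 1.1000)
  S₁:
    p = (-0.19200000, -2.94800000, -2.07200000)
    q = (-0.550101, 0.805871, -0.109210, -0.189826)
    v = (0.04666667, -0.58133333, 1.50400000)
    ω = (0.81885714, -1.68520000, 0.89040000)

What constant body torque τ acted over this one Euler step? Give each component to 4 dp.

τ = (0.0000, -0.1500, -0.1900)

ω₁ − ω₀ = (0.01885714, -0.18520000, -0.20960000)
ω₀×(Iω₀) = (-0.0330, 0.0352, 0.0720)
I·α + gyro = (0.0000, -0.1500, -0.1900)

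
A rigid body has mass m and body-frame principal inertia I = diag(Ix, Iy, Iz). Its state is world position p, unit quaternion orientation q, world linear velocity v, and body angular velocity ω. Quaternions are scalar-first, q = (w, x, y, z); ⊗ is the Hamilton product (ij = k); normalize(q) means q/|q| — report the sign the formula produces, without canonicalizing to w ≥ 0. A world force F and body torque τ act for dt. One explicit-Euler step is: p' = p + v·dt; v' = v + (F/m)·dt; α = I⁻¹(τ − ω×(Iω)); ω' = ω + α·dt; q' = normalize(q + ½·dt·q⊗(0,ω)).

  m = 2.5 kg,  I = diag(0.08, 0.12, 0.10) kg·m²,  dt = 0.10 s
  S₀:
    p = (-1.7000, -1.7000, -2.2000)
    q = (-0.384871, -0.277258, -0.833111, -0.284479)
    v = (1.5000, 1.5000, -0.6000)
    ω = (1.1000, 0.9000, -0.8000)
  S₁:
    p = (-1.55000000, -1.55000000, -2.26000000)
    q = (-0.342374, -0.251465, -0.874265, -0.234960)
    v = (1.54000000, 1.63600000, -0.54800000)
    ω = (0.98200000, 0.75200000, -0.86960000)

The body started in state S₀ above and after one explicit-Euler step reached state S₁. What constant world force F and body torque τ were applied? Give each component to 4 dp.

Δv = v₁−v₀ = (0.04000000, 0.13600000, 0.05200000)
F = m·Δv/dt = (1.0000, 3.4000, 1.3000)
ω₁ − ω₀ = (-0.11800000, -0.14800000, -0.06960000)
τ = I·(Δω/dt) + ω₀×(Iω₀) = (-0.0800, -0.1600, -0.0300)

F = (1.0000, 3.4000, 1.3000)
τ = (-0.0800, -0.1600, -0.0300)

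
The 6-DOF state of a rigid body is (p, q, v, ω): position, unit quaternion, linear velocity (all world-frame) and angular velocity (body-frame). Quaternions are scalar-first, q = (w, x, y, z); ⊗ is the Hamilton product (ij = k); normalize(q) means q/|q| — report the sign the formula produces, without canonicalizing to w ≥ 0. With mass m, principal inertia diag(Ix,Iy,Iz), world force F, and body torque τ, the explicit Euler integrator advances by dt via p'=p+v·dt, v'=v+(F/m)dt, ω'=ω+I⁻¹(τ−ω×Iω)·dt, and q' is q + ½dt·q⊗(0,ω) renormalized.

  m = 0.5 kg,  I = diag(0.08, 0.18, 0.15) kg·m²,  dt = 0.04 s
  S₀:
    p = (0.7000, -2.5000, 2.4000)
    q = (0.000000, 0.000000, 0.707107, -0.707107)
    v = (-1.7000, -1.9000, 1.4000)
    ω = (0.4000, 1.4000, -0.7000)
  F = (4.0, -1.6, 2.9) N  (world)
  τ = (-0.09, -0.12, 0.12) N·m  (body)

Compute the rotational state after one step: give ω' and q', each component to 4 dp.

ω×(Iω) gyroscopic = (0.0294, 0.0196, 0.0560)
α = I⁻¹(τ − ω×Iω) = (-1.4925, -0.7756, 0.4267)
ω + α·dt = (0.3403, 1.3690, -0.6829)
q⊗(0,ω) = (-1.4849247, 0.4949749, -0.2828428, -0.2828428)
q' = normalize(q + ½dt·q⊗(0,ω)) = (-0.0297, 0.0099, 0.7011, -0.7124)

ω' = (0.3403, 1.3690, -0.6829)
q' = (-0.0297, 0.0099, 0.7011, -0.7124)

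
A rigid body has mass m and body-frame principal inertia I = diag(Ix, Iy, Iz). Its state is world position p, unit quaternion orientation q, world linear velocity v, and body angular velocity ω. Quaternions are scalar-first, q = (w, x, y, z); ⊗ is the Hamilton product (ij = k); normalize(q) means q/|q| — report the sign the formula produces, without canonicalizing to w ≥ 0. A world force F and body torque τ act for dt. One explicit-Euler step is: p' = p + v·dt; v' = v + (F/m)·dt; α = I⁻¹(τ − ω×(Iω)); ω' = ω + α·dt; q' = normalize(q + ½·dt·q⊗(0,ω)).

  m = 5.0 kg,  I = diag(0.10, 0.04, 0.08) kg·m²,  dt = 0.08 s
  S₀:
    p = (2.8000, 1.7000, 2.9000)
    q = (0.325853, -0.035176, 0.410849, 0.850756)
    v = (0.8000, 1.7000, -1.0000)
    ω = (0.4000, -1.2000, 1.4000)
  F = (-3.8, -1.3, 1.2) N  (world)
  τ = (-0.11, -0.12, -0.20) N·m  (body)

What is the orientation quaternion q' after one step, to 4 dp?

q' = (0.2976, 0.0338, 0.4096, 0.8617)

q⊗(0,ω) = (-0.6839692, 1.7264370, -0.0014748, 0.3340658)
q + ½dt·q⊗(0,ω), renormalized = (0.2976, 0.0338, 0.4096, 0.8617)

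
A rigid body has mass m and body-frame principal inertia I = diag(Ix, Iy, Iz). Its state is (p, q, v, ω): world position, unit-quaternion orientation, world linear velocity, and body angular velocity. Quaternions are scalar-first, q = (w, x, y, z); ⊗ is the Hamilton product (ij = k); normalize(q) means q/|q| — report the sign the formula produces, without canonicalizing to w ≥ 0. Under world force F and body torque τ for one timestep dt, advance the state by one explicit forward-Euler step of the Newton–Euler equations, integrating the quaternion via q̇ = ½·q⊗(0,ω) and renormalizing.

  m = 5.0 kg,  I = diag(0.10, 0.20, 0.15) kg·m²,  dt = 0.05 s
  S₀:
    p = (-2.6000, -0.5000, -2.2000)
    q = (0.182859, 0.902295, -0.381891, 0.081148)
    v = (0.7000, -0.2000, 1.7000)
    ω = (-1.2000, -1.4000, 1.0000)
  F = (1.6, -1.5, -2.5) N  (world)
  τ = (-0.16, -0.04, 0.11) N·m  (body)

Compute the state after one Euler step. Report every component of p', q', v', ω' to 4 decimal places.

p' = (-2.5650, -0.5100, -2.1150)
q' = (0.1943, 0.8889, -0.4127, 0.0426)
v' = (0.7160, -0.2150, 1.6750)
ω' = (-1.3150, -1.4250, 0.9807)

gyro term ω×Iω = (0.0700, 0.0600, 0.1680)
angular accel α = (-2.3000, -0.5000, -0.3867)
ω' = ω + α·dt = (-1.3150, -1.4250, 0.9807)
q⊗(0,ω) = (0.4669586, -0.4877146, -1.2556752, -1.5386232)
updated quaternion q' = (0.1943, 0.8889, -0.4127, 0.0426)
p' = p + v·dt = (-2.5650, -0.5100, -2.1150)
v' = v + a·dt = (0.7160, -0.2150, 1.6750)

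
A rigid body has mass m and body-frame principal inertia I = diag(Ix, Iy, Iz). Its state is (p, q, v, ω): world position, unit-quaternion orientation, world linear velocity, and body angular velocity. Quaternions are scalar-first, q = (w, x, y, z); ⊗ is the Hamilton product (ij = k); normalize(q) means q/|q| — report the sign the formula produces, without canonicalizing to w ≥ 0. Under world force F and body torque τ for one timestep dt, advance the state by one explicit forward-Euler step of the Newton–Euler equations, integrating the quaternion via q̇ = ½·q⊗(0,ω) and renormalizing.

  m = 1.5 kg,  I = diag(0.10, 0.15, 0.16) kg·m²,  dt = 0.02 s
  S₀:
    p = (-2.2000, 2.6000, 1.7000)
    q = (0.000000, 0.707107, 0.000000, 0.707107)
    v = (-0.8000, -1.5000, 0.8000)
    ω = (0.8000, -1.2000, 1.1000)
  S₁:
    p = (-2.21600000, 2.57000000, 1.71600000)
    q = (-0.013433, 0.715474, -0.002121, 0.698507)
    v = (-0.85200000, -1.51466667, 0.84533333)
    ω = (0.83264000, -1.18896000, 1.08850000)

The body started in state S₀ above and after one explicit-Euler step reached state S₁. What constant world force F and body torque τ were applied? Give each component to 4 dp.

F = (-3.9000, -1.1000, 3.4000)
τ = (0.1500, 0.0300, -0.1400)

velocity change Δv = (-0.05200000, -0.01466667, 0.04533333)
F = m·Δv/dt = (-3.9000, -1.1000, 3.4000)
rate change Δω = (0.03264000, 0.01104000, -0.01150000)
ω₀×(Iω₀) = (-0.0132, -0.0528, -0.0480)
τ = I·(Δω/dt) + ω₀×(Iω₀) = (0.1500, 0.0300, -0.1400)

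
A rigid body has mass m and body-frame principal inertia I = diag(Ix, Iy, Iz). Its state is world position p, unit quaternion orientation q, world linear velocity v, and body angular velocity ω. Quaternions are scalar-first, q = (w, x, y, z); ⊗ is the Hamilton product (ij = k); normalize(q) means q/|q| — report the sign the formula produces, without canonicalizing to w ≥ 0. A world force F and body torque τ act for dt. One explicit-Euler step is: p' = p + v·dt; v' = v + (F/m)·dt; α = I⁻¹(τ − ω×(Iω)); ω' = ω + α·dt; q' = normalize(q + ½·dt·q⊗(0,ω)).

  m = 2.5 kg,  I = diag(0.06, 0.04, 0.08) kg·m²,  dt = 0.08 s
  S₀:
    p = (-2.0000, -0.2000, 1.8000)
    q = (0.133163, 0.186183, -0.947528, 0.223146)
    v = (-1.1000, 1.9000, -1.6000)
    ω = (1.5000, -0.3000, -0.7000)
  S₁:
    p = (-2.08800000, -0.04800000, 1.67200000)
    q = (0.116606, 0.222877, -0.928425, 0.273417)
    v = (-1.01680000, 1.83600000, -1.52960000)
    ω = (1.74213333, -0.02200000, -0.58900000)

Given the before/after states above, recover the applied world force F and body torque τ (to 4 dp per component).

F = (2.6000, -2.0000, 2.2000)
τ = (0.1900, 0.1600, 0.1200)

ω₁ − ω₀ = (0.24213333, 0.27800000, 0.11100000)
precession coupling = (0.0084, 0.0210, 0.0090)
τ = I·(Δω/dt) + ω₀×(Iω₀) = (0.1900, 0.1600, 0.1200)
v₁ − v₀ = (0.08320000, -0.06400000, 0.07040000)
applied force F = (2.6000, -2.0000, 2.2000)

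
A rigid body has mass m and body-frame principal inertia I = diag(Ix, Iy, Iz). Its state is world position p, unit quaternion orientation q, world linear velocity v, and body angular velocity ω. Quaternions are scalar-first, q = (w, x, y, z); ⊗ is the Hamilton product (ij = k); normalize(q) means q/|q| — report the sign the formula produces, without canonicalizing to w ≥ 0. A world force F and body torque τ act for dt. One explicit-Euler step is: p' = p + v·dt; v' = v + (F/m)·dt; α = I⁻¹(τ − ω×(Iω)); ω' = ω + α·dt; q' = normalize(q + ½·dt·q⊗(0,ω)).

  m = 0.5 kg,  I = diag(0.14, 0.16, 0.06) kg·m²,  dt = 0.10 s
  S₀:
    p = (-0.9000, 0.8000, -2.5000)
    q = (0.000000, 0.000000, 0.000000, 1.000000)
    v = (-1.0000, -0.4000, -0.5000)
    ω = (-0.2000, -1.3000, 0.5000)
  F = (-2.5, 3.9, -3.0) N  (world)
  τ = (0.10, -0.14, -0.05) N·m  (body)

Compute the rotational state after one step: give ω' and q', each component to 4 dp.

gyro term ω×Iω = (0.0650, -0.0080, 0.0052)
(τ − ω×Iω)/I = (0.2500, -0.8250, -0.9200)
ω' = ω + α·dt = (-0.1750, -1.3825, 0.4080)
q⊗(0,ω) = (-0.5000000, 1.3000000, -0.2000000, 0.0000000)
q' = normalize(q + ½dt·q⊗(0,ω)) = (-0.0249, 0.0648, -0.0100, 0.9975)

ω' = (-0.1750, -1.3825, 0.4080)
q' = (-0.0249, 0.0648, -0.0100, 0.9975)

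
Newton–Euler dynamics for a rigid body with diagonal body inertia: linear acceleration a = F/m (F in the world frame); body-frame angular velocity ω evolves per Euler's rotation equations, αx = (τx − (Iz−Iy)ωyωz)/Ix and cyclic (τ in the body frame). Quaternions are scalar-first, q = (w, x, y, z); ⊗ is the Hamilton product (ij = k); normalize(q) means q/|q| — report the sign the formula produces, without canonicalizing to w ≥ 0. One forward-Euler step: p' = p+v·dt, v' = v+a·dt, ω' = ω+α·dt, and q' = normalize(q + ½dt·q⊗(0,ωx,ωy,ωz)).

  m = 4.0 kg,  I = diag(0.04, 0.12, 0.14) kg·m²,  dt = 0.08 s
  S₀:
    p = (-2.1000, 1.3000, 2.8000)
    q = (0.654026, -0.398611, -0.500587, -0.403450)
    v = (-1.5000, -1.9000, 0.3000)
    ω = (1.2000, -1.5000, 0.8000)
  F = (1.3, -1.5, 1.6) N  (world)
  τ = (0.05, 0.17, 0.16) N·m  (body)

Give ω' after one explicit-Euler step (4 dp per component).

α = I⁻¹(τ − ω×Iω) = (1.8500, 2.2167, 2.1714)
new body rate ω' = (1.3480, -1.3227, 0.9737)

ω' = (1.3480, -1.3227, 0.9737)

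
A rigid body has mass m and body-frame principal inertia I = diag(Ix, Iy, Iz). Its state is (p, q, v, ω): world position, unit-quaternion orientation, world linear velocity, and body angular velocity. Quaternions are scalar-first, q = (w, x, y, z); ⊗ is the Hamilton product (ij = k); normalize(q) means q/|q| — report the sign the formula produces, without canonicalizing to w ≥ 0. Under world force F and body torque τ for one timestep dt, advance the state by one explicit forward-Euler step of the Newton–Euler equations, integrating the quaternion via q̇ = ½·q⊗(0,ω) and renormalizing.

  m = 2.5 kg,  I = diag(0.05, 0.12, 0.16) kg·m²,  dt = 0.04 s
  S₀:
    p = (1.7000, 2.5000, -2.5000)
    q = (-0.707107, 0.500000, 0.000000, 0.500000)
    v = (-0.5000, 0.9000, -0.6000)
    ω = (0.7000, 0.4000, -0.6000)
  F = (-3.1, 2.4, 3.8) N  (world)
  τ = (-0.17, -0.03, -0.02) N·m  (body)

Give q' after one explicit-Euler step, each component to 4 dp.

q' = (-0.7080, 0.4860, 0.0073, 0.5124)

q⊗(0,ω) = (-0.0500000, -0.6949749, 0.3671572, 0.6242642)
q + ½dt·q⊗(0,ω), renormalized = (-0.7080, 0.4860, 0.0073, 0.5124)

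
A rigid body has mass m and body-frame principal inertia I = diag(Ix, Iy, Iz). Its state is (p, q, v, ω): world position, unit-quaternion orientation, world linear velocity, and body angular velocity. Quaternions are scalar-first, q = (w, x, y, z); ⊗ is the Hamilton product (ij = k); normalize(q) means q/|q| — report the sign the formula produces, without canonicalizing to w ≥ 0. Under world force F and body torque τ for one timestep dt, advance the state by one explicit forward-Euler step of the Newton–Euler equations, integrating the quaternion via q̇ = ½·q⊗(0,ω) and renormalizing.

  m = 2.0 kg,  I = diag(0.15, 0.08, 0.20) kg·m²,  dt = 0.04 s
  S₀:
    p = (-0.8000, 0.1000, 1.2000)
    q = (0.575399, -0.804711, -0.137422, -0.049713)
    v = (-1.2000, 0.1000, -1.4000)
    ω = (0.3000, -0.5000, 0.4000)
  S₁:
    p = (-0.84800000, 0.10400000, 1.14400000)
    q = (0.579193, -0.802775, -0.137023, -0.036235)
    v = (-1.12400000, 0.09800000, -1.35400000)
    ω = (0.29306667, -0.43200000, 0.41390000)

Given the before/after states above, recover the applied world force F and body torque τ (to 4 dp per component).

F = (3.8000, -0.1000, 2.3000)
τ = (-0.0500, 0.1300, 0.0800)

velocity change Δv = (0.07600000, -0.00200000, 0.04600000)
m·(v₁−v₀)/dt = (3.8000, -0.1000, 2.3000)
ω₁ − ω₀ = (-0.00693333, 0.06800000, 0.01390000)
gyro term ω₀×Iω₀ = (-0.0240, -0.0060, 0.0105)
applied torque τ = (-0.0500, 0.1300, 0.0800)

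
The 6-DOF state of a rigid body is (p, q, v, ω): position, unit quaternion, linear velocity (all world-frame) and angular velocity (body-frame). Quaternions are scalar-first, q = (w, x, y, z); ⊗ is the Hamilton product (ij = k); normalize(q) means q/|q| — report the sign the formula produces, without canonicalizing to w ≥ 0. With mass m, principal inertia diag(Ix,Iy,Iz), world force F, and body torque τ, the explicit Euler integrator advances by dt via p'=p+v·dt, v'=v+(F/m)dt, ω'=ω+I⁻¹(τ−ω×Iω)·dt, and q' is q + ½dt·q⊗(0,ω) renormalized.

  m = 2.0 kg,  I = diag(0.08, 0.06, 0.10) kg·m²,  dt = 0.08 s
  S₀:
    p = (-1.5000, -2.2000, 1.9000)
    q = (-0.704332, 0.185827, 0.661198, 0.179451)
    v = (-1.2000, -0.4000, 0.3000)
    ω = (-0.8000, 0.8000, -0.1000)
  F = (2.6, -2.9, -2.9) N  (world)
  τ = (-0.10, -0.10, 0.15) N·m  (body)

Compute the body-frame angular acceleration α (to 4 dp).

precession coupling ω×(Iω) = (-0.0032, -0.0016, 0.0128)
α = I⁻¹(τ − ω×Iω) = (-1.2100, -1.6400, 1.3720)

α = (-1.2100, -1.6400, 1.3720)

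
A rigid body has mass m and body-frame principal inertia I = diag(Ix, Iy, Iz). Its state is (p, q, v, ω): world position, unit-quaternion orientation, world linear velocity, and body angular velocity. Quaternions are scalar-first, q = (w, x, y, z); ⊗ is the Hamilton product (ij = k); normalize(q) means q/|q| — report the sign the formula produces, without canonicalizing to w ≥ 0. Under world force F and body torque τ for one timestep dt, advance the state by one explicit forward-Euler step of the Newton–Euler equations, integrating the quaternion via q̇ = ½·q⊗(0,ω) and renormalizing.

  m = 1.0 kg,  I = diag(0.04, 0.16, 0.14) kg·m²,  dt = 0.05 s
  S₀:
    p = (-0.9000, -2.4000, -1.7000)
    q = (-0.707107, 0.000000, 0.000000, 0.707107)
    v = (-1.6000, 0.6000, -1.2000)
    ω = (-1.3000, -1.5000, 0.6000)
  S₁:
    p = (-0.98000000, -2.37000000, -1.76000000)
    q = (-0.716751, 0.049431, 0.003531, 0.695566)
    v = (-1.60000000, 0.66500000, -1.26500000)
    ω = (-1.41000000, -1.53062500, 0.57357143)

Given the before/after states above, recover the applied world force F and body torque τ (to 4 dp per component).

F = (0.0000, 1.3000, -1.3000)
τ = (-0.0700, -0.0200, 0.1600)

ω₁ − ω₀ = (-0.11000000, -0.03062500, -0.02642857)
precession coupling = (0.0180, 0.0780, 0.2340)
applied torque τ = (-0.0700, -0.0200, 0.1600)
Δv = v₁−v₀ = (0.00000000, 0.06500000, -0.06500000)
F = m·Δv/dt = (0.0000, 1.3000, -1.3000)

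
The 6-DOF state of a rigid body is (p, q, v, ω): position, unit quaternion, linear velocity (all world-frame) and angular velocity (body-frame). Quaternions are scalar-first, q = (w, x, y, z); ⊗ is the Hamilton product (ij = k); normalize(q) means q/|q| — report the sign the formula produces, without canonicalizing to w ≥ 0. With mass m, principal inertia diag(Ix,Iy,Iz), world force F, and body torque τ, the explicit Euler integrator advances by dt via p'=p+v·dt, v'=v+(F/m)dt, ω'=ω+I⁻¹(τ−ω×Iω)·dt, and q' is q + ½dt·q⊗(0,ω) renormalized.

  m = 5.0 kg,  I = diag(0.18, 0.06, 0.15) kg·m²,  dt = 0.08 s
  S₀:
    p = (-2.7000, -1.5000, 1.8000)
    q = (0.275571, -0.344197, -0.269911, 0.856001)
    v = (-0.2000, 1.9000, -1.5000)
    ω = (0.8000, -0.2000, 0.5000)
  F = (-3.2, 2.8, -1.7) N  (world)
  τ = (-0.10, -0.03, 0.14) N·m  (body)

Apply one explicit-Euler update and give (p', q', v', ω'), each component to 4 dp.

p' = (-2.7160, -1.3480, 1.6800)
q' = (0.2671, -0.3337, -0.2377, 0.8723)
v' = (-0.2512, 1.9448, -1.5272)
ω' = (0.7596, -0.2560, 0.5644)

a = (-0.6400, 0.5600, -0.3400)
p' = p + v·dt = (-2.7160, -1.3480, 1.6800)
new velocity v' = (-0.2512, 1.9448, -1.5272)
precession coupling ω×(Iω) = (-0.0090, 0.0120, 0.0192)
α = I⁻¹(τ − ω×Iω) = (-0.5056, -0.7000, 0.8053)
ω + α·dt = (0.7596, -0.2560, 0.5644)
Hamilton product q⊗(0,ω) = (-0.2066251, 0.2567015, 0.8017851, 0.4225537)
updated quaternion q' = (0.2671, -0.3337, -0.2377, 0.8723)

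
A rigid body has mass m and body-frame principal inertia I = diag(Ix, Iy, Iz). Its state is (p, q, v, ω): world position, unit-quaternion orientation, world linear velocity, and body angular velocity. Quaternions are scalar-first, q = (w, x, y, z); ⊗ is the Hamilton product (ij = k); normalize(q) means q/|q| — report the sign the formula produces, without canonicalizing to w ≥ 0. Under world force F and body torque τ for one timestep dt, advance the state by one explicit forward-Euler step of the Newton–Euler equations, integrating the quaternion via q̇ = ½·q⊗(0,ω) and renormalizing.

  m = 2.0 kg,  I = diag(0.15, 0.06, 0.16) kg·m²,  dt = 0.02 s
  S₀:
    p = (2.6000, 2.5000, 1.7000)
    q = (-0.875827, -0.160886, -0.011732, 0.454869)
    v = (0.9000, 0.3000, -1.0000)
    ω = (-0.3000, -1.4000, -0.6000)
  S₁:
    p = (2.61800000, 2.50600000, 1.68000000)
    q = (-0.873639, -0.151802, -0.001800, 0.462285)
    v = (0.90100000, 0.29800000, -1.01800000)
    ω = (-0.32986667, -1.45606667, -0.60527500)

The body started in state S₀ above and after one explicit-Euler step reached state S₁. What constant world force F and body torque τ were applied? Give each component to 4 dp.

F = (0.1000, -0.2000, -1.8000)
τ = (-0.1400, -0.1700, -0.0800)

Δv = v₁−v₀ = (0.00100000, -0.00200000, -0.01800000)
F = m·Δv/dt = (0.1000, -0.2000, -1.8000)
Δω = ω₁−ω₀ = (-0.02986667, -0.05606667, -0.00527500)
ω₀×(Iω₀) = (0.0840, -0.0018, -0.0378)
τ = I·(Δω/dt) + ω₀×(Iω₀) = (-0.1400, -0.1700, -0.0800)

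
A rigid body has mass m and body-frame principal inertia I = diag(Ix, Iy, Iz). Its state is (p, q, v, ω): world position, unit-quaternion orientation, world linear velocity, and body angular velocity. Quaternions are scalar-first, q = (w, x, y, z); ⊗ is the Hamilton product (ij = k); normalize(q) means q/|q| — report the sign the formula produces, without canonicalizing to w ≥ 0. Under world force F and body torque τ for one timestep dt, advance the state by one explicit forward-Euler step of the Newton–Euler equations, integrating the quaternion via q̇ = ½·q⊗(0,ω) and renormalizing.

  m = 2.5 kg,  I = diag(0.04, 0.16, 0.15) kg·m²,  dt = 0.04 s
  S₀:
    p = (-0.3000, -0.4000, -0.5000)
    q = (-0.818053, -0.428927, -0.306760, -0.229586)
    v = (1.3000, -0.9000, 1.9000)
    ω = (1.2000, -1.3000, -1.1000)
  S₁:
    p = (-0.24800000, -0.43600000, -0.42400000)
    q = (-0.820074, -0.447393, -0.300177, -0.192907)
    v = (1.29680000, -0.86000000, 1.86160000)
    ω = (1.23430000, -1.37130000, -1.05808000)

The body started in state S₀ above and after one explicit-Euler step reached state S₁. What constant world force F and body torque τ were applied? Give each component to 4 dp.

F = (-0.2000, 2.5000, -2.4000)
τ = (0.0200, -0.1400, -0.0300)

ω₁ − ω₀ = (0.03430000, -0.07130000, 0.04192000)
τ = I·(Δω/dt) + ω₀×(Iω₀) = (0.0200, -0.1400, -0.0300)
v₁ − v₀ = (-0.00320000, 0.04000000, -0.03840000)
F = m·Δv/dt = (-0.2000, 2.5000, -2.4000)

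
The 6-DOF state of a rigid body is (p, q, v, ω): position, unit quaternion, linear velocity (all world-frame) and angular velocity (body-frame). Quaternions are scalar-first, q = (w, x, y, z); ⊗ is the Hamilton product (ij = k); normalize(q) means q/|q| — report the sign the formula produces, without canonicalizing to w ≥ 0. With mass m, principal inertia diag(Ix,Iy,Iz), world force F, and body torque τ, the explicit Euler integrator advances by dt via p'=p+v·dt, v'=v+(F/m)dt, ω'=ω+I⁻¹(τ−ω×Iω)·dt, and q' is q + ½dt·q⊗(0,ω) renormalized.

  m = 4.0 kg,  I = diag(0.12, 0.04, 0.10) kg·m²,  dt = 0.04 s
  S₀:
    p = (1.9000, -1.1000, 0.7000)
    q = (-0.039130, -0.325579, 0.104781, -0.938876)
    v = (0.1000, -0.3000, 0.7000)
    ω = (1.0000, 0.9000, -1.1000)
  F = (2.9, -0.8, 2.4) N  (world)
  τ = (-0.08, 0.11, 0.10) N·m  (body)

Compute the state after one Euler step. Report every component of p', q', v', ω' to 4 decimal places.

p' = (1.9040, -1.1120, 0.7280)
q' = (-0.0551, -0.3116, 0.0781, -0.9454)
v' = (0.1290, -0.3080, 0.7240)
ω' = (0.9931, 1.0320, -1.0312)

a = F/m = (0.7250, -0.2000, 0.6000)
p + v·dt = (1.9040, -1.1120, 0.7280)
v' = v + a·dt = (0.1290, -0.3080, 0.7240)
(τ − ω×Iω)/I = (-0.1717, 3.3000, 1.7200)
new body rate ω' = (0.9931, 1.0320, -1.0312)
2q̇ = q⊗(0,ω) = (-0.8014875, 0.6905993, -1.3322299, -0.3547591)
q + ½dt·q⊗(0,ω), renormalized = (-0.0551, -0.3116, 0.0781, -0.9454)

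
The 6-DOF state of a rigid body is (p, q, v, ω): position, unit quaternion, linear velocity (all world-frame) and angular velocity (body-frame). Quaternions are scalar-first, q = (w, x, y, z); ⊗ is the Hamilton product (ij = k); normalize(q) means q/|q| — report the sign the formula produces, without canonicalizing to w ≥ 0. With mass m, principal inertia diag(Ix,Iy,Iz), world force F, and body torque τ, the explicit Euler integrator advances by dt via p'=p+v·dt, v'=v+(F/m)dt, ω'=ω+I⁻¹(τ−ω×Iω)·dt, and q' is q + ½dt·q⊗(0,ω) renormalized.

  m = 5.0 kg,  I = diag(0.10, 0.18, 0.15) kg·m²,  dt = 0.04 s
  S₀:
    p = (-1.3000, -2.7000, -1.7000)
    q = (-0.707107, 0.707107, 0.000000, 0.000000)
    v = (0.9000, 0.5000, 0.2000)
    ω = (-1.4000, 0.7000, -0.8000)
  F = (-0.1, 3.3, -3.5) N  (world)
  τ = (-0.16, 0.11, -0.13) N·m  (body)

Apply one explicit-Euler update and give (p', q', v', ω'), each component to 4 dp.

p' = (-1.2640, -2.6800, -1.6920)
q' = (-0.6869, 0.7265, 0.0014, 0.0212)
v' = (0.8992, 0.5264, 0.1720)
ω' = (-1.4707, 0.7369, -0.8138)

α = I⁻¹(τ − ω×Iω) = (-1.7680, 0.9222, -0.3440)
ω' = ω + α·dt = (-1.4707, 0.7369, -0.8138)
Hamilton product q⊗(0,ω) = (0.9899498, 0.9899498, 0.0707107, 1.0606605)
q' = normalize(q + ½dt·q⊗(0,ω)) = (-0.6869, 0.7265, 0.0014, 0.0212)
new position p' = (-1.2640, -2.6800, -1.6920)
v' = v + a·dt = (0.8992, 0.5264, 0.1720)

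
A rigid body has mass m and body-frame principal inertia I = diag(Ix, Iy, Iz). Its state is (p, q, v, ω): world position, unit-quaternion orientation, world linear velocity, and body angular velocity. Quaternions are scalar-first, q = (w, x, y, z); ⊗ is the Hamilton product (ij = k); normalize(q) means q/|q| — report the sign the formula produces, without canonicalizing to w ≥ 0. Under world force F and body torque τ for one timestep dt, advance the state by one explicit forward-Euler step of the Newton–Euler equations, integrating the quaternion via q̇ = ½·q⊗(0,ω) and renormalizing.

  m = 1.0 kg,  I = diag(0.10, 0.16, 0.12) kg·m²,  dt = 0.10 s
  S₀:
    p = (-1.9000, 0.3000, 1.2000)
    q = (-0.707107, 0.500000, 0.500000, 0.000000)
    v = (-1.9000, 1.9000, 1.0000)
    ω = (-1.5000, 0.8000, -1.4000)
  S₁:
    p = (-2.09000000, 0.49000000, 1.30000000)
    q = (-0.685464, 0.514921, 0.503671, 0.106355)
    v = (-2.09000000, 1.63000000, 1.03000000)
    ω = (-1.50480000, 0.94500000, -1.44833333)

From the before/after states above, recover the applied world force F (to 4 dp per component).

velocity change Δv = (-0.19000000, -0.27000000, 0.03000000)
m·(v₁−v₀)/dt = (-1.9000, -2.7000, 0.3000)

F = (-1.9000, -2.7000, 0.3000)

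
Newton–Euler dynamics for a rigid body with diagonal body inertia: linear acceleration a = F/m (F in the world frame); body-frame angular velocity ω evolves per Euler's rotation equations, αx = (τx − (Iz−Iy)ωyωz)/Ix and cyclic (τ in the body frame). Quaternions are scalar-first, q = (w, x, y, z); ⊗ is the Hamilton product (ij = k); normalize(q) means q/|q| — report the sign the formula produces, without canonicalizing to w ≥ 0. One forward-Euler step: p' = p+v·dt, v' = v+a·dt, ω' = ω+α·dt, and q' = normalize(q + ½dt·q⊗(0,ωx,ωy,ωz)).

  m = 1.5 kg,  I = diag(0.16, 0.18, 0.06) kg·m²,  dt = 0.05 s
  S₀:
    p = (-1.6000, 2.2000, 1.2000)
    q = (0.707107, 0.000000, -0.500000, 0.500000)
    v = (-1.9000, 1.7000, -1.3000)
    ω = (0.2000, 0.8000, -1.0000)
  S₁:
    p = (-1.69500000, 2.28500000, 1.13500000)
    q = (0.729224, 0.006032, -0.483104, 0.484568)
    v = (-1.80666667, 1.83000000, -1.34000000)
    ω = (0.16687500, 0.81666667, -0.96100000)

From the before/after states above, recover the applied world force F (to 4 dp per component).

F = (2.8000, 3.9000, -1.2000)

velocity change Δv = (0.09333333, 0.13000000, -0.04000000)
F = m·Δv/dt = (2.8000, 3.9000, -1.2000)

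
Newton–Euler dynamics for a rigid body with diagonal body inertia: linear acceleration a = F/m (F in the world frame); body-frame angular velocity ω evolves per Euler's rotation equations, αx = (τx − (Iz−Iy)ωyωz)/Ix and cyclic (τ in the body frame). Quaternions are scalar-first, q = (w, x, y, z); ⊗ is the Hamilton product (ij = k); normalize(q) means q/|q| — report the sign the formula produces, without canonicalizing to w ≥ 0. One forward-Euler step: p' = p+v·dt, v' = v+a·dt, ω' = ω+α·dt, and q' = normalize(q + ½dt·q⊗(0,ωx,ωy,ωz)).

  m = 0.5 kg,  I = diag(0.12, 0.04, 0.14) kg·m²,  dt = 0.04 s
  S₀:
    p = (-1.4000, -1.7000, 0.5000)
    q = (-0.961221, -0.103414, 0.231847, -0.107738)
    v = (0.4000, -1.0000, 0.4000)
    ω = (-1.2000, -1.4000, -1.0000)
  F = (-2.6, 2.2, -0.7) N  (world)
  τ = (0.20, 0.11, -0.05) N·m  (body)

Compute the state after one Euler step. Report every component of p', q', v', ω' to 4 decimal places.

angular accel α = (0.5000, 3.3500, 0.6029)
new body rate ω' = (-1.1800, -1.2660, -0.9759)
Hamilton product q⊗(0,ω) = (0.0927510, 0.7707850, 1.3715810, 1.3842170)
q' = normalize(q + ½dt·q⊗(0,ω)) = (-0.9585, -0.0879, 0.2591, -0.0800)
new position p' = (-1.3840, -1.7400, 0.5160)
v' = v + a·dt = (0.1920, -0.8240, 0.3440)

p' = (-1.3840, -1.7400, 0.5160)
q' = (-0.9585, -0.0879, 0.2591, -0.0800)
v' = (0.1920, -0.8240, 0.3440)
ω' = (-1.1800, -1.2660, -0.9759)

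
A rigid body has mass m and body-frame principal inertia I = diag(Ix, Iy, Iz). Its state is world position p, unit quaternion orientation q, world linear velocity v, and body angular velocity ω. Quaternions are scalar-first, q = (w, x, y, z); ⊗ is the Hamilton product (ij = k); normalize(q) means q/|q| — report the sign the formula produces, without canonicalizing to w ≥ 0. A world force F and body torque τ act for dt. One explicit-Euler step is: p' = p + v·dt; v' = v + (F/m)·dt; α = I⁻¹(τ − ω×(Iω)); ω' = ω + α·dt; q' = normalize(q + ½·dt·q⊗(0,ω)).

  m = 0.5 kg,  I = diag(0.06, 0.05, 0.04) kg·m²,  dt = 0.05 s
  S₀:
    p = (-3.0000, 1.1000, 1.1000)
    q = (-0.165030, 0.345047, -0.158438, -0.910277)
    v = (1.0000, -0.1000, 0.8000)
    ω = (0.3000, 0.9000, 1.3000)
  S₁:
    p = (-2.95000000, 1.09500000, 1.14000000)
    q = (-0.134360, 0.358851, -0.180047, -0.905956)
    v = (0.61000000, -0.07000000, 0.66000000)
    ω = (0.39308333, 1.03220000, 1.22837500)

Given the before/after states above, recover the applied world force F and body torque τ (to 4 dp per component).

F = (-3.9000, 0.3000, -1.4000)
τ = (0.1000, 0.1400, -0.0600)

ω₁ − ω₀ = (0.09308333, 0.13220000, -0.07162500)
gyro term ω₀×Iω₀ = (-0.0117, 0.0078, -0.0027)
applied torque τ = (0.1000, 0.1400, -0.0600)
velocity change Δv = (-0.39000000, 0.03000000, -0.14000000)
applied force F = (-3.9000, 0.3000, -1.4000)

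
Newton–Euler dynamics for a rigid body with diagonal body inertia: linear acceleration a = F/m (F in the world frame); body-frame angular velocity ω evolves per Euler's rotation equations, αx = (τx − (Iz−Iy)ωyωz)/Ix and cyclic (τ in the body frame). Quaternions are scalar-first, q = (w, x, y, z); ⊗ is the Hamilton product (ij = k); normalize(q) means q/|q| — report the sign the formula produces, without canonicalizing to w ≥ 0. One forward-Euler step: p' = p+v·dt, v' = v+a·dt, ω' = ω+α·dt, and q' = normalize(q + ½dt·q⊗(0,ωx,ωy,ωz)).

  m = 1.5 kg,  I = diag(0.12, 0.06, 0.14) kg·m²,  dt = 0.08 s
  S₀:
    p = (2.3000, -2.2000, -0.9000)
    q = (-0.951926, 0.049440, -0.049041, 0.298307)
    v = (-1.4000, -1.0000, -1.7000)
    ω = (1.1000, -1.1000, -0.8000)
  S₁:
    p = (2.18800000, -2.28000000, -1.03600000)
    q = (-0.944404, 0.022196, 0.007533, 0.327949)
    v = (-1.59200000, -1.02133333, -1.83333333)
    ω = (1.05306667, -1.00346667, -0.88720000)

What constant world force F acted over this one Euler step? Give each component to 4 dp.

Δv = v₁−v₀ = (-0.19200000, -0.02133333, -0.13333333)
F = m·Δv/dt = (-3.6000, -0.4000, -2.5000)

F = (-3.6000, -0.4000, -2.5000)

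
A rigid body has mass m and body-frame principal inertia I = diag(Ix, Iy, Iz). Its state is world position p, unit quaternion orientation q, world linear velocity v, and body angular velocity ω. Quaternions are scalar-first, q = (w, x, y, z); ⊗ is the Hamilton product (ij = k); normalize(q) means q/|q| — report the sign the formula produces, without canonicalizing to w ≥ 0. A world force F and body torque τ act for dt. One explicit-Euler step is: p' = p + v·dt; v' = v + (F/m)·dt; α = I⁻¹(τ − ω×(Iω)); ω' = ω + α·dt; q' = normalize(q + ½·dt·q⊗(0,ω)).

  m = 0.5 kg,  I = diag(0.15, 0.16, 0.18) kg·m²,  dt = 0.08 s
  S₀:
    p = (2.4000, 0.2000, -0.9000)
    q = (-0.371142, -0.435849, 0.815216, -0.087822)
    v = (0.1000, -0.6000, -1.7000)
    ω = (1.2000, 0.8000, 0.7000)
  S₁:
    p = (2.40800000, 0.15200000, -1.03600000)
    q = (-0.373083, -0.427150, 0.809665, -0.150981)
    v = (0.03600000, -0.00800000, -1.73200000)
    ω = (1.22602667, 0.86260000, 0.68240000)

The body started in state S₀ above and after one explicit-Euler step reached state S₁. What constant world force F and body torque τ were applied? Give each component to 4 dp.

F = (-0.4000, 3.7000, -0.2000)
τ = (0.0600, 0.1000, -0.0300)

Δv = v₁−v₀ = (-0.06400000, 0.59200000, -0.03200000)
F = m·Δv/dt = (-0.4000, 3.7000, -0.2000)
ω₁ − ω₀ = (0.02602667, 0.06260000, -0.01760000)
gyro term ω₀×Iω₀ = (0.0112, -0.0252, 0.0096)
applied torque τ = (0.0600, 0.1000, -0.0300)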